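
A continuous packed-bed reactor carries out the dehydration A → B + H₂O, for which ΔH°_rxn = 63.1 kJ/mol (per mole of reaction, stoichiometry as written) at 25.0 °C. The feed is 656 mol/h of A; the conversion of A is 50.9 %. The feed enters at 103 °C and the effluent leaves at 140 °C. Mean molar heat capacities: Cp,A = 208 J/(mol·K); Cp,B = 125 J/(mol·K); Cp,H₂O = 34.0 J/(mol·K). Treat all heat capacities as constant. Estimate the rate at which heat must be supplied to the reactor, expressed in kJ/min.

Q_in = 404 kJ/min

Extent of reaction ξ = 0.509 × 656 = 333.9 mol/h
Reaction term: ξ·ΔH°_rxn = 333.9 × 63.1 = 21069 kJ/h
Sensible, feed 103→25 °C: -10643 kJ/h
Outlet flows (mol/h): A 322.1, B 333.9, H₂O 333.9
Sensible, products 25→140 °C: 13810 kJ/h
Q = ΔH = 24236 kJ/h = 6.7323 kW
Heat supplied = 403.94 kJ/min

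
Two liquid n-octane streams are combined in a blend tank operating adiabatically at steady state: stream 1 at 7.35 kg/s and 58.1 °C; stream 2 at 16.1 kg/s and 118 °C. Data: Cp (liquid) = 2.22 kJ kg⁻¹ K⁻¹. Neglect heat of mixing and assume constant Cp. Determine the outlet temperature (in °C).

T_out = 99.2 °C

Adiabatic, steady state ⇒ Σ ṁᵢCp,ᵢ(T_out − Tᵢ) = 0
T_out = Σ ṁᵢCp,ᵢTᵢ / Σ ṁᵢCp,ᵢ
      = 5165.6 / 52.059 = 99.225 °C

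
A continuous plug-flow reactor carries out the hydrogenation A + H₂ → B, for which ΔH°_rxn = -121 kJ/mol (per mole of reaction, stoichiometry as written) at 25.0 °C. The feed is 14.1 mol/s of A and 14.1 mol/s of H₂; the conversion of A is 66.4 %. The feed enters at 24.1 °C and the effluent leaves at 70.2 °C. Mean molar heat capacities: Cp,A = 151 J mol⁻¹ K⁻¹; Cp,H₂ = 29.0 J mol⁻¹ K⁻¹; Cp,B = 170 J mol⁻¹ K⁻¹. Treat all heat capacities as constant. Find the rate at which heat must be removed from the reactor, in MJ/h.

Q_out = 3670 MJ/h

Extent of reaction ξ = 0.664 × 14.1 = 9.3624 mol/s
Reaction term: ξ·ΔH°_rxn = 9.3624 × -121 = -1132.9 kJ/s
Sensible, feed 24.1→25 °C: 2.2842 kJ/s
Outlet flows (mol/s): A 4.7376, H₂ 4.7376, B 9.3624
Sensible, products 25→70.2 °C: 110.49 kJ/s
Q = ΔH = -1020.1 kJ/s = -1020.1 kW
Heat removed = 3672.3 MJ/h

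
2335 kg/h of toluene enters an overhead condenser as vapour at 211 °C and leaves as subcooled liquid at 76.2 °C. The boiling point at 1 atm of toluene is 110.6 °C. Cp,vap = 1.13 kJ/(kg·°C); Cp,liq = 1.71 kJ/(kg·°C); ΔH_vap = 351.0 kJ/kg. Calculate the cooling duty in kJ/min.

Q_c = 20400 kJ/min

vapour 211→110.6 °C: -113.45 kJ/kg
condensation at 110.6 °C: -351 kJ/kg
liquid 110.6→76.2 °C: -58.824 kJ/kg
Δh = -113.45 + -351 + -58.824 = -523.28 kJ/kg
Q = ṁ·Δh = 2335 kg/h × -523.28 kJ/kg = -1.2218e+06 kJ/h
|Q| = 339.4 kW = 20364 kJ/min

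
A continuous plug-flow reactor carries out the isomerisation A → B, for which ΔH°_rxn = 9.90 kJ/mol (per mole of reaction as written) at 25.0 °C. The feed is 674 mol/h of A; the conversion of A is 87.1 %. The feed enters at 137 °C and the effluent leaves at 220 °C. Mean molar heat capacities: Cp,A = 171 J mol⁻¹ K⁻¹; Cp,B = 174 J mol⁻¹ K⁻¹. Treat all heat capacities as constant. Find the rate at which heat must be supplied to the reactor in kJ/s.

Extent of reaction ξ = 0.871 × 674 = 587.05 mol/h
Reaction term: ξ·ΔH°_rxn = 587.05 × 9.90 = 5811.8 kJ/h
Sensible, feed 137→25 °C: -12908 kJ/h
Outlet flows (mol/h): A 86.946, B 587.05
Sensible, products 25→220 °C: 22818 kJ/h
Q = ΔH = 15721 kJ/h = 4.367 kW
Heat supplied = 4.367 kJ/s

Q_in = 4.37 kJ/s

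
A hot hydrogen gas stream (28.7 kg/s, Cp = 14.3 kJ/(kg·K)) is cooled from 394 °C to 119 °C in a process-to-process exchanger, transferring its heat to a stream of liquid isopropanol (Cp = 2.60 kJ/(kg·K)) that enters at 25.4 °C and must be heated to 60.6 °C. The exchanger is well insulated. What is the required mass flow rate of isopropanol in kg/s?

ṁ_c = 1230 kg/s

Heat released by hot stream: Q = 28.7 × 14.3 × (394 − 119) = 112860 kJ/s
Energy balance on cold side (adiabatic exchanger): Q = ṁ_c·Cp_c·(T_c,out − T_c,in)
ṁ_c = 112860 / [2.60 × (60.6 − 25.4)] = 1233.2 kg/s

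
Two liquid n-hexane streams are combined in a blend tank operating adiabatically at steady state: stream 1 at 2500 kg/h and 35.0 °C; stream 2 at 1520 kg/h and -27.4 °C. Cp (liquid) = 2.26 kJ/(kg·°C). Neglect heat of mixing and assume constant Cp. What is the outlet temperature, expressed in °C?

T_out = 11.4 °C

Energy balance with Q = 0: Σ ṁᵢCp,ᵢ(T_out − Tᵢ) = 0
Σ ṁᵢCp,ᵢTᵢ = 2500×2.26×35.0 + 1520×2.26×-27.4 = 103630
Σ ṁᵢCp,ᵢ = 2500×2.26 + 1520×2.26 = 9085.2
T_out = 103630 / 9085.2 = 11.406 °C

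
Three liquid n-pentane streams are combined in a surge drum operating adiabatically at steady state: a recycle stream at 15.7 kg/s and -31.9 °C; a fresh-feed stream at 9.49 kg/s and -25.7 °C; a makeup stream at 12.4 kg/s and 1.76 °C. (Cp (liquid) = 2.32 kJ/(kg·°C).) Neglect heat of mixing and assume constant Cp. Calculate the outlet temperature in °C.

No heat crosses the boundary, so H_out = H_in.
Σ ṁᵢCp,ᵢTᵢ = 15.7×2.32×-31.9 + 9.49×2.32×-25.7 + 12.4×2.32×1.76 = -1677.1
Σ ṁᵢCp,ᵢ = 15.7×2.32 + 9.49×2.32 + 12.4×2.32 = 87.209
T_out = -1677.1 / 87.209 = -19.231 °C

T_out = -19.2 °C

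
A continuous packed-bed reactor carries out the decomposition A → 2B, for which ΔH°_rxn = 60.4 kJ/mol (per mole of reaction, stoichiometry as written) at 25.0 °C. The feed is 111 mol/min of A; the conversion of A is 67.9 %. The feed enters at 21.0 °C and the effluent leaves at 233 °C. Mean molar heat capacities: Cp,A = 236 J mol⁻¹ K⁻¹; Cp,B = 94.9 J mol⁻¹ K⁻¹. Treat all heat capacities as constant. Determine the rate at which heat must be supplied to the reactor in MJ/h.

Q_in = 563 MJ/h

Extent of reaction ξ = 0.679 × 111 = 75.369 mol/min
Reaction term: ξ·ΔH°_rxn = 75.369 × 60.4 = 4552.3 kJ/min
Sensible, feed 21.0→25 °C: 104.78 kJ/min
Outlet flows (mol/min): A 35.631, B 150.74
Sensible, products 25→233 °C: 4724.5 kJ/min
Q = ΔH = 9381.6 kJ/min = 156.36 kW
Heat supplied = 562.89 MJ/h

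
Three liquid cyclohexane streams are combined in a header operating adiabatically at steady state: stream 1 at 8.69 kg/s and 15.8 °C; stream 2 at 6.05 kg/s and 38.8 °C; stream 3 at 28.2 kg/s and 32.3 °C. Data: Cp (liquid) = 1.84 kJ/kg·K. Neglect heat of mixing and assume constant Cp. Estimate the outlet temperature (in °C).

Adiabatic, steady state ⇒ Σ ṁᵢCp,ᵢ(T_out − Tᵢ) = 0
Σ ṁᵢCp,ᵢTᵢ = 8.69×1.84×15.8 + 6.05×1.84×38.8 + 28.2×1.84×32.3 = 2360.5
Σ ṁᵢCp,ᵢ = 8.69×1.84 + 6.05×1.84 + 28.2×1.84 = 79.01
T_out = 2360.5 / 79.01 = 29.877 °C

T_out = 29.9 °C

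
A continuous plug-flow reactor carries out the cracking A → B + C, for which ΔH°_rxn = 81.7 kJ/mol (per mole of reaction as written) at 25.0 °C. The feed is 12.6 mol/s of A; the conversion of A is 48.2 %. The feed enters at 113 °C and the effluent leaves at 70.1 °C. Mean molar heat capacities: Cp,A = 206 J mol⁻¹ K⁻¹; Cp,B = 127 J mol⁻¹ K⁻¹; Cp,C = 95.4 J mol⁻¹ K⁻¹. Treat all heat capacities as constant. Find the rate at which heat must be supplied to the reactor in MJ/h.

Extent of reaction ξ = 0.482 × 12.6 = 6.0732 mol/s
Reaction term: ξ·ΔH°_rxn = 6.0732 × 81.7 = 496.18 kJ/s
Sensible, feed 113→25 °C: -228.41 kJ/s
Outlet flows (mol/s): A 6.5268, B 6.0732, C 6.0732
Sensible, products 25→70.1 °C: 121.55 kJ/s
Q = ΔH = 389.32 kJ/s = 389.32 kW
Heat supplied = 1401.6 MJ/h

Q_in = 1400 MJ/h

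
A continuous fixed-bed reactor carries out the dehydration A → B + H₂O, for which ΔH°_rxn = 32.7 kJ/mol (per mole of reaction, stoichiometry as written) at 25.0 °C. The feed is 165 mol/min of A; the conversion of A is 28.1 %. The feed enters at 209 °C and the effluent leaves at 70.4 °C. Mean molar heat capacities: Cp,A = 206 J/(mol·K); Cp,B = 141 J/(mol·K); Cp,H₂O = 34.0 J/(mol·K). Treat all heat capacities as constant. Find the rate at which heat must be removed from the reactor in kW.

Extent of reaction ξ = 0.281 × 165 = 46.365 mol/min
Reaction term: ξ·ΔH°_rxn = 46.365 × 32.7 = 1516.1 kJ/min
Sensible, feed 209→25 °C: -6254.2 kJ/min
Outlet flows (mol/min): A 118.63, B 46.365, H₂O 46.365
Sensible, products 25→70.4 °C: 1477.9 kJ/min
Q = ΔH = -3260.1 kJ/min = -54.336 kW
Heat removed = 54.336 kW

Q_out = 54.3 kW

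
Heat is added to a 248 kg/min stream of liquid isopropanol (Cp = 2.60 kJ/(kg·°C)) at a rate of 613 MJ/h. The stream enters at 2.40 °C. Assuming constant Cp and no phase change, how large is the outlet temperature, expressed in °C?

Q = 613 MJ/h = 10217 kJ/min
ΔT = Q/(ṁ·Cp) = 10217/(248×2.60) = 15.845 K
T_out = 2.40 + 15.845 = 18.245 °C

T_out = 18.2 °C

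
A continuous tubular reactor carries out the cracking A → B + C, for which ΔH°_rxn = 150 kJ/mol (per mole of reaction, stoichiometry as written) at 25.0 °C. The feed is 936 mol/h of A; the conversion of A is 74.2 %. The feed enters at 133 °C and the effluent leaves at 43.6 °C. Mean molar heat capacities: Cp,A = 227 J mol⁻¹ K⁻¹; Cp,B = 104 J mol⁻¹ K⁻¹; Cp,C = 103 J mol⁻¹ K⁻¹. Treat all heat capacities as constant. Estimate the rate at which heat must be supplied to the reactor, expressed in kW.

Q_in = 23.6 kW

Extent of reaction ξ = 0.742 × 936 = 694.51 mol/h
Reaction term: ξ·ΔH°_rxn = 694.51 × 150 = 104180 kJ/h
Sensible, feed 133→25 °C: -22947 kJ/h
Outlet flows (mol/h): A 241.49, B 694.51, C 694.51
Sensible, products 25→43.6 °C: 3693.6 kJ/h
Q = ΔH = 84923 kJ/h = 23.59 kW
Heat supplied = 23.59 kW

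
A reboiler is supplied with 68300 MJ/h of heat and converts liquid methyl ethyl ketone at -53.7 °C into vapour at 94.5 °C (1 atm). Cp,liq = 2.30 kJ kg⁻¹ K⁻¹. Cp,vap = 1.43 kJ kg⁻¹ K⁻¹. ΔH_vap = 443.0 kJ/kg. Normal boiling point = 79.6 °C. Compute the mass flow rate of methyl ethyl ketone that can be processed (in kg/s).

ṁ = 24.6 kg/s

Δh = 2.30×(79.6−-53.7) + 443.0 + 1.43×(94.5−79.6) = 770.9 kJ/kg
Q = 68300 MJ/h = 18972 kJ/s = 18972 kJ/s
ṁ = Q/Δh = 18972 / 770.9 = 24.611 kg/s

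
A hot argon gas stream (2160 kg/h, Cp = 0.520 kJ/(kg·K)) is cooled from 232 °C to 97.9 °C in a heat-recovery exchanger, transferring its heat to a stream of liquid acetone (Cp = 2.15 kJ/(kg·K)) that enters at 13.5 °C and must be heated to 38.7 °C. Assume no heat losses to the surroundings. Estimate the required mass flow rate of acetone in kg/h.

ṁ_c = 2780 kg/h

Heat released by hot stream: Q = 2160 × 0.520 × (232 − 97.9) = 150620 kJ/h
Energy balance on cold side (adiabatic exchanger): Q = ṁ_c·Cp_c·(T_c,out − T_c,in)
ṁ_c = 150620 / [2.15 × (38.7 − 13.5)] = 2780 kg/h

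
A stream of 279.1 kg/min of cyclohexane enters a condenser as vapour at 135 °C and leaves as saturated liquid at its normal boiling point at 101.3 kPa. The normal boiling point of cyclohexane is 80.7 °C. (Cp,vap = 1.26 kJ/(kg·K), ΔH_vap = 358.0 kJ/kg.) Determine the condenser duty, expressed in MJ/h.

vapour 135→80.7 °C: -68.418 kJ/kg
condensation at 80.7 °C: -358 kJ/kg
Δh = -68.418 + -358 = -426.42 kJ/kg
Q = ṁ·Δh = 279.1 kg/min × -426.42 kJ/kg = -119010 kJ/min
|Q| = 1983.6 kW = 7140.8 MJ/h

Q_c = 7140 MJ/h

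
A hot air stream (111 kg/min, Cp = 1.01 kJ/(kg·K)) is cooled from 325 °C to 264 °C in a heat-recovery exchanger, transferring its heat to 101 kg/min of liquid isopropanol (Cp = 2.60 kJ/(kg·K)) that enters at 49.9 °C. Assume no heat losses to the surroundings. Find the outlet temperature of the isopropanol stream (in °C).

Heat released by hot stream: Q = 111 × 1.01 × (325 − 264) = 6838.7 kJ/min
Energy balance on cold side (adiabatic exchanger): Q = ṁ_c·Cp_c·(T_c,out − T_c,in)
T_c,out = 49.9 + 6838.7/(101 × 2.60) = 75.942 °C

T_c,out = 75.9 °C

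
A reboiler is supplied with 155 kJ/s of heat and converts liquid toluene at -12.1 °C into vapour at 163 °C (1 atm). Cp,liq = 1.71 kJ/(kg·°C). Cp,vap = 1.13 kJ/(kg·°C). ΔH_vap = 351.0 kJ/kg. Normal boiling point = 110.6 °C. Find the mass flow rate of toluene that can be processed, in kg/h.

Δh = 1.71×(110.6−-12.1) + 351.0 + 1.13×(163−110.6) = 620.03 kJ/kg
Q = 155 kJ/s = 155 kJ/s = 558000 kJ/h
ṁ = Q/Δh = 558000 / 620.03 = 899.96 kg/h

ṁ = 900 kg/h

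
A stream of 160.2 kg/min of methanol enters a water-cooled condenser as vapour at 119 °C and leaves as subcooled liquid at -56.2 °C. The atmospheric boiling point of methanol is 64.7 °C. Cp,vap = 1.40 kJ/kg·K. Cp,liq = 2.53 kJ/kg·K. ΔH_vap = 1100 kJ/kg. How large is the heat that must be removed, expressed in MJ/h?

Q_c = 14200 MJ/h

vapour 119→64.7 °C: -76.02 kJ/kg
condensation at 64.7 °C: -1100 kJ/kg
liquid 64.7→-56.2 °C: -305.88 kJ/kg
Δh = -76.02 + -1100 + -305.88 = -1481.9 kJ/kg
Q = ṁ·Δh = 160.2 kg/min × -1481.9 kJ/kg = -237400 kJ/min
|Q| = 3956.7 kW = 14244 MJ/h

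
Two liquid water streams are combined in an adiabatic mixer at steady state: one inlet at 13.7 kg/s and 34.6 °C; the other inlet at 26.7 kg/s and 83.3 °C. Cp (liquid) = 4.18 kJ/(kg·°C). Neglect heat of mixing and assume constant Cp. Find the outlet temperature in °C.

No heat crosses the boundary, so H_out = H_in.
Σ ṁᵢCp,ᵢTᵢ = 13.7×4.18×34.6 + 26.7×4.18×83.3 = 11278
Σ ṁᵢCp,ᵢ = 13.7×4.18 + 26.7×4.18 = 168.87
T_out = 11278 / 168.87 = 66.785 °C

T_out = 66.8 °C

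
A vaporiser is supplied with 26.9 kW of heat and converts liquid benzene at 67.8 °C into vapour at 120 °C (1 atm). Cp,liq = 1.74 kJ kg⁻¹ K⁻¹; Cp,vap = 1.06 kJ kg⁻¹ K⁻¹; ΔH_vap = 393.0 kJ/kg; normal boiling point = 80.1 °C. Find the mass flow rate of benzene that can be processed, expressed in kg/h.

ṁ = 212 kg/h

Δh = 1.74×(80.1−67.8) + 393.0 + 1.06×(120−80.1) = 456.7 kJ/kg
Q = 26.9 kW = 26.9 kJ/s = 96840 kJ/h
ṁ = Q/Δh = 96840 / 456.7 = 212.04 kg/h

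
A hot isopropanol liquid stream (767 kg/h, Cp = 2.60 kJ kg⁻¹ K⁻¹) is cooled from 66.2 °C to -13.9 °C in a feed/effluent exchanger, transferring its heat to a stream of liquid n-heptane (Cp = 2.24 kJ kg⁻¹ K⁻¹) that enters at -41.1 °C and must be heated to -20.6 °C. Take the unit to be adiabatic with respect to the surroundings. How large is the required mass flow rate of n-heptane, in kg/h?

Heat released by hot stream: Q = 767 × 2.60 × (66.2 − -13.9) = 159740 kJ/h
Energy balance on cold side (adiabatic exchanger): Q = ṁ_c·Cp_c·(T_c,out − T_c,in)
ṁ_c = 159740 / [2.24 × (-20.6 − -41.1)] = 3478.6 kg/h

ṁ_c = 3480 kg/h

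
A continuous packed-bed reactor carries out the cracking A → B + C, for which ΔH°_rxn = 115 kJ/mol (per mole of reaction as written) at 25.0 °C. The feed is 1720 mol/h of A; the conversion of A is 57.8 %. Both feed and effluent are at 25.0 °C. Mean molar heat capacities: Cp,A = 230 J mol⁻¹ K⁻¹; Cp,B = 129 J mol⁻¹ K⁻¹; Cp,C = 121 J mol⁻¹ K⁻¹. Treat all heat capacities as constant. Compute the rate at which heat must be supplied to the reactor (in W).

Q_in = 31800 W

Extent of reaction ξ = 0.578 × 1720 = 994.16 mol/h
Reaction term: ξ·ΔH°_rxn = 994.16 × 115 = 114330 kJ/h
Q = ΔH = 114330 kJ/h = 31.758 kW
Heat supplied = 31758 W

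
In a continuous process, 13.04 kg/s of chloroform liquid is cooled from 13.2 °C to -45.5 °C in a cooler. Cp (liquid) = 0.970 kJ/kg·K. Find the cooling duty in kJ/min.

Q = ṁ·Cp·ΔT = 13.04 × 0.970 × (-45.5 − 13.2) = -742.48 kJ/s
Cooling duty = 44549 kJ/min

Q_c = 44500 kJ/min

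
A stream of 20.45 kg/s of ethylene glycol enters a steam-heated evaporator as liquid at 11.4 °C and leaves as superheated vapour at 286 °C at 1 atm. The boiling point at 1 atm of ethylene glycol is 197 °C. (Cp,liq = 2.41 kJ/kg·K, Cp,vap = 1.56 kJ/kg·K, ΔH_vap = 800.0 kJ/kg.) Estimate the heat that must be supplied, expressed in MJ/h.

Q = 102000 MJ/h

liquid 11.4→197 °C: 447.3 kJ/kg
vaporisation at 197 °C: 800 kJ/kg
vapour 197→286 °C: 138.84 kJ/kg
Δh = 447.3 + 800 + 138.84 = 1386.1 kJ/kg
Q = ṁ·Δh = 20.45 kg/s × 1386.1 kJ/kg = 28346 kJ/s
|Q| = 28346 kW = 102050 MJ/h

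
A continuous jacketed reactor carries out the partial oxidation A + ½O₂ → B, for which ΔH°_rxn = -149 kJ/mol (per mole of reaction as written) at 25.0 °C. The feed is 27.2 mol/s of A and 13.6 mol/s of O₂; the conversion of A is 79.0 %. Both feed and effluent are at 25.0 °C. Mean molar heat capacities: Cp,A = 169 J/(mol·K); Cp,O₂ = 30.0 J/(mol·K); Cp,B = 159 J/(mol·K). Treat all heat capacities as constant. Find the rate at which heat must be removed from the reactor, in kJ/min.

Extent of reaction ξ = 0.790 × 27.2 = 21.488 mol/s
Reaction term: ξ·ΔH°_rxn = 21.488 × -149 = -3201.7 kJ/s
Q = ΔH = -3201.7 kJ/s = -3201.7 kW
Heat removed = 192100 kJ/min

Q_out = 192000 kJ/min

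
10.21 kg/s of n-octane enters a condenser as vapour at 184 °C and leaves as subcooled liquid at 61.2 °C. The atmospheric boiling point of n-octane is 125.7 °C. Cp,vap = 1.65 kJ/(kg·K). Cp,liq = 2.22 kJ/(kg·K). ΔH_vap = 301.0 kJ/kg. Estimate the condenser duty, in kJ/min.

vapour 184→125.7 °C: -96.195 kJ/kg
condensation at 125.7 °C: -301 kJ/kg
liquid 125.7→61.2 °C: -143.19 kJ/kg
Δh = -96.195 + -301 + -143.19 = -540.38 kJ/kg
Q = ṁ·Δh = 10.21 kg/s × -540.38 kJ/kg = -5517.3 kJ/s
|Q| = 5517.3 kW = 331040 kJ/min

Q_c = 331000 kJ/min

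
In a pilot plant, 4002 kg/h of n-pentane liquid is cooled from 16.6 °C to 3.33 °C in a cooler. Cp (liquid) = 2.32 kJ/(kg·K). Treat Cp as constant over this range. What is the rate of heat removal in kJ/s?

Q_c = 34.2 kJ/s

Q = ṁ·Cp·ΔT = 4002 × 2.32 × (3.33 − 16.6) = -123210 kJ/h
Converting: 123210 / 3600 s = 34.224 kW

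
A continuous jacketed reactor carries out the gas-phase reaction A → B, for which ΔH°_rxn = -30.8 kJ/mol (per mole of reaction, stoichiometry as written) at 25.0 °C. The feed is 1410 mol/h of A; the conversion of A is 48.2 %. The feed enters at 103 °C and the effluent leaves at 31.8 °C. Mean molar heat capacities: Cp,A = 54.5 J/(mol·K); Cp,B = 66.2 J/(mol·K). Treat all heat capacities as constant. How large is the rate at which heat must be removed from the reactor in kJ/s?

Q_out = 7.32 kJ/s

Extent of reaction ξ = 0.482 × 1410 = 679.62 mol/h
Reaction term: ξ·ΔH°_rxn = 679.62 × -30.8 = -20932 kJ/h
Sensible, feed 103→25 °C: -5993.9 kJ/h
Outlet flows (mol/h): A 730.38, B 679.62
Sensible, products 25→31.8 °C: 576.62 kJ/h
Q = ΔH = -26350 kJ/h = -7.3193 kW
Heat removed = 7.3193 kJ/s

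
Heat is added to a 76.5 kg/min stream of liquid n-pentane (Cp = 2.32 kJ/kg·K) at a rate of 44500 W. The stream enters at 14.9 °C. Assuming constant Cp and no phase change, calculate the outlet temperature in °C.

T_out = 29.9 °C

Q = 44500 W = 2670 kJ/min
ΔT = Q/(ṁ·Cp) = 2670/(76.5×2.32) = 15.044 K
T_out = 14.9 + 15.044 = 29.944 °C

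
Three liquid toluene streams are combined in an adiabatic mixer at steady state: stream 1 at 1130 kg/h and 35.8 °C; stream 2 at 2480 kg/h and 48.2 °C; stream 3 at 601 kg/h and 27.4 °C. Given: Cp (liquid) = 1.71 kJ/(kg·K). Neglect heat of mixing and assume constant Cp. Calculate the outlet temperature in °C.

Energy balance with Q = 0: Σ ṁᵢCp,ᵢ(T_out − Tᵢ) = 0
T_out = Σ ṁᵢCp,ᵢTᵢ / Σ ṁᵢCp,ᵢ
      = 301740 / 7200.8 = 41.904 °C

T_out = 41.9 °C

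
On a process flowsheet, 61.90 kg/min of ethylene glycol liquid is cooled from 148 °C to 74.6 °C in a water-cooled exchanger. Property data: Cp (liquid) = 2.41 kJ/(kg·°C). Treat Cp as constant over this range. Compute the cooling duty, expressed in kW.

Q_c = 182 kW

Q = ṁ·Cp·ΔT = 61.90 × 2.41 × (74.6 − 148) = -10950 kJ/min
Converting: 10950 / 60 s = 182.5 kW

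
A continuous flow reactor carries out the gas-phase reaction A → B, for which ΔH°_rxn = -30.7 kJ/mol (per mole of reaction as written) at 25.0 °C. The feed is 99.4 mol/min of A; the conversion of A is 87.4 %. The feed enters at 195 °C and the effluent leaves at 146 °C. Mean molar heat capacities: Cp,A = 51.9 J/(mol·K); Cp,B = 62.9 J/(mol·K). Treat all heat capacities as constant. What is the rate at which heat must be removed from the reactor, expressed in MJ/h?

Extent of reaction ξ = 0.874 × 99.4 = 86.876 mol/min
Reaction term: ξ·ΔH°_rxn = 86.876 × -30.7 = -2667.1 kJ/min
Sensible, feed 195→25 °C: -877.01 kJ/min
Outlet flows (mol/min): A 12.524, B 86.876
Sensible, products 25→146 °C: 739.85 kJ/min
Q = ΔH = -2804.2 kJ/min = -46.737 kW
Heat removed = 168.25 MJ/h

Q_out = 168 MJ/h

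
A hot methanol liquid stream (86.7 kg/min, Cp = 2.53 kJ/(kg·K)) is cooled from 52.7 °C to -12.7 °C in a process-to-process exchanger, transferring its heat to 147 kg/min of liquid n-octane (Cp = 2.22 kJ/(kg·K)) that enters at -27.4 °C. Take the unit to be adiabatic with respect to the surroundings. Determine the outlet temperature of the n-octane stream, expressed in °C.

Heat released by hot stream: Q = 86.7 × 2.53 × (52.7 − -12.7) = 14346 kJ/min
Energy balance on cold side (adiabatic exchanger): Q = ṁ_c·Cp_c·(T_c,out − T_c,in)
T_c,out = -27.4 + 14346/(147 × 2.22) = 16.559 °C

T_c,out = 16.6 °C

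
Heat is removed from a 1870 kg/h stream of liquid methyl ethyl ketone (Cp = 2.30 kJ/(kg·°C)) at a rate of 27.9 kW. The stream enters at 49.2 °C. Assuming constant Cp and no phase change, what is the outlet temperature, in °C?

Q = 27.9 kW = 100440 kJ/h
ΔT = Q/(ṁ·Cp) = 100440/(1870×2.30) = 23.353 K
T_out = 49.2 − 23.353 = 25.847 °C

T_out = 25.8 °C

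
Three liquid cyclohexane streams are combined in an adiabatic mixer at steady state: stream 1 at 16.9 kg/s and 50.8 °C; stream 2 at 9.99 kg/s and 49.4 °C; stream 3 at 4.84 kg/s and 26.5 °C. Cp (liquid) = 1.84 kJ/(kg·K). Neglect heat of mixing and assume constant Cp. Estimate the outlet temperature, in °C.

No heat crosses the boundary, so H_out = H_in.
T_out = Σ ṁᵢCp,ᵢTᵢ / Σ ṁᵢCp,ᵢ
      = 2723.7 / 58.383 = 46.653 °C

T_out = 46.7 °C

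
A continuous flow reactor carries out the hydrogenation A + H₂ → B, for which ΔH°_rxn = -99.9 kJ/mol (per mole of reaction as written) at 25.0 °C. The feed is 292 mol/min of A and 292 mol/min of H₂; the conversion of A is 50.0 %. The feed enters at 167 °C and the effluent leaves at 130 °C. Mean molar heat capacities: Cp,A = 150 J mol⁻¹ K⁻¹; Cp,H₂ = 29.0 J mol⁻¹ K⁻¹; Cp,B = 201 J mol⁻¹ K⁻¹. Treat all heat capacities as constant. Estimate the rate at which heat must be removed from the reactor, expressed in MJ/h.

Extent of reaction ξ = 0.500 × 292 = 146 mol/min
Reaction term: ξ·ΔH°_rxn = 146 × -99.9 = -14585 kJ/min
Sensible, feed 167→25 °C: -7422.1 kJ/min
Outlet flows (mol/min): A 146, H₂ 146, B 146
Sensible, products 25→130 °C: 5825.4 kJ/min
Q = ΔH = -16182 kJ/min = -269.7 kW
Heat removed = 970.92 MJ/h

Q_out = 971 MJ/h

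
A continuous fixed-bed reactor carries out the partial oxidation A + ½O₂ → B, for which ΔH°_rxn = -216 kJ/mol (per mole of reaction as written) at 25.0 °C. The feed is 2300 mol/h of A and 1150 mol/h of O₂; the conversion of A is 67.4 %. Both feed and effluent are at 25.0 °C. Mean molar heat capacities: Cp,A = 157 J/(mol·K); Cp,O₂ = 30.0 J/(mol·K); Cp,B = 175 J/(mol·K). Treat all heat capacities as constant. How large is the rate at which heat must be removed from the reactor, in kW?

Q_out = 93.0 kW

Extent of reaction ξ = 0.674 × 2300 = 1550.2 mol/h
Reaction term: ξ·ΔH°_rxn = 1550.2 × -216 = -334840 kJ/h
Q = ΔH = -334840 kJ/h = -93.012 kW
Heat removed = 93.012 kW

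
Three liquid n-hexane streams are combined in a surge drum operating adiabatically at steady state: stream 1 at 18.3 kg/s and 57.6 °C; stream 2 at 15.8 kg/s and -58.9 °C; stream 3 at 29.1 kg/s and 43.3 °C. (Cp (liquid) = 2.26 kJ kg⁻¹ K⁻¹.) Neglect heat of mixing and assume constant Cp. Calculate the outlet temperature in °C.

No heat crosses the boundary, so H_out = H_in.
Σ ṁᵢCp,ᵢTᵢ = 18.3×2.26×57.6 + 15.8×2.26×-58.9 + 29.1×2.26×43.3 = 3126.7
Σ ṁᵢCp,ᵢ = 18.3×2.26 + 15.8×2.26 + 29.1×2.26 = 142.83
T_out = 3126.7 / 142.83 = 21.891 °C

T_out = 21.9 °C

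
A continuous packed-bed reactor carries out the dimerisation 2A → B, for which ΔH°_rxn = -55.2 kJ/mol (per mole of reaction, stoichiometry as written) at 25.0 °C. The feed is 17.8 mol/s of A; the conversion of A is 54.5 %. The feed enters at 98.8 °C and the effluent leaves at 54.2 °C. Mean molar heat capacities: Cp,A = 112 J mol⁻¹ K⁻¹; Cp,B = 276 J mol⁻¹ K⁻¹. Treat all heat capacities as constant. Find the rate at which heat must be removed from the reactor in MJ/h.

Q_out = 1260 MJ/h

Extent of reaction ξ = 0.545 × 17.8 / 2 = 4.8505 mol/s
Reaction term: ξ·ΔH°_rxn = 4.8505 × -55.2 = -267.75 kJ/s
Sensible, feed 98.8→25 °C: -147.13 kJ/s
Outlet flows (mol/s): A 8.099, B 4.8505
Sensible, products 25→54.2 °C: 65.578 kJ/s
Q = ΔH = -349.3 kJ/s = -349.3 kW
Heat removed = 1257.5 MJ/h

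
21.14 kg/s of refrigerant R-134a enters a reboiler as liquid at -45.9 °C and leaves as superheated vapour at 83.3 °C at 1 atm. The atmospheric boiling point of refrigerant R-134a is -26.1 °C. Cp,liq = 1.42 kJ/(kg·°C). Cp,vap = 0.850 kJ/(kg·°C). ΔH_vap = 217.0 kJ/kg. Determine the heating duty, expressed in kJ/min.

liquid -45.9→-26.1 °C: 28.116 kJ/kg
vaporisation at -26.1 °C: 217 kJ/kg
vapour -26.1→83.3 °C: 92.99 kJ/kg
Δh = 28.116 + 217 + 92.99 = 338.11 kJ/kg
Q = ṁ·Δh = 21.14 kg/s × 338.11 kJ/kg = 7147.6 kJ/s
|Q| = 7147.6 kW = 428850 kJ/min

Q = 429000 kJ/min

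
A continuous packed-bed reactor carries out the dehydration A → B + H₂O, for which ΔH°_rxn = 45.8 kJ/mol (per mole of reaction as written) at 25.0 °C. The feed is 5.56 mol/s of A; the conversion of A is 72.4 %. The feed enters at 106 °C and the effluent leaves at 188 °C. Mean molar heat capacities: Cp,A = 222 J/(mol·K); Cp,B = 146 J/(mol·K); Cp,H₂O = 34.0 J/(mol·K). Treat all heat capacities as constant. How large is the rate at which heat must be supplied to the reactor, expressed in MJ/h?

Extent of reaction ξ = 0.724 × 5.56 = 4.0254 mol/s
Reaction term: ξ·ΔH°_rxn = 4.0254 × 45.8 = 184.37 kJ/s
Sensible, feed 106→25 °C: -99.98 kJ/s
Outlet flows (mol/s): A 1.5346, B 4.0254, H₂O 4.0254
Sensible, products 25→188 °C: 173.64 kJ/s
Q = ΔH = 258.02 kJ/s = 258.02 kW
Heat supplied = 928.88 MJ/h

Q_in = 929 MJ/h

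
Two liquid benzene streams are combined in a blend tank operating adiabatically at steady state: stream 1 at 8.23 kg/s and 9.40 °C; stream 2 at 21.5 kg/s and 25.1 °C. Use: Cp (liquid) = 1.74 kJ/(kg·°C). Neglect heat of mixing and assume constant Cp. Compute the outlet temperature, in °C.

T_out = 20.8 °C

No heat crosses the boundary, so H_out = H_in.
T_out = Σ ṁᵢCp,ᵢTᵢ / Σ ṁᵢCp,ᵢ
      = 1073.6 / 51.73 = 20.754 °C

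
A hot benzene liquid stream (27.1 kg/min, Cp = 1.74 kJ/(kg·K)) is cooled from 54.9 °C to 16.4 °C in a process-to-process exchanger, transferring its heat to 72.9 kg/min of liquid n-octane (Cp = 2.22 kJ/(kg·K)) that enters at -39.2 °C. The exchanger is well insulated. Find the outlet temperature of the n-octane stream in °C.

Heat released by hot stream: Q = 27.1 × 1.74 × (54.9 − 16.4) = 1815.4 kJ/min
Energy balance on cold side (adiabatic exchanger): Q = ṁ_c·Cp_c·(T_c,out − T_c,in)
T_c,out = -39.2 + 1815.4/(72.9 × 2.22) = -27.982 °C

T_c,out = -28.0 °C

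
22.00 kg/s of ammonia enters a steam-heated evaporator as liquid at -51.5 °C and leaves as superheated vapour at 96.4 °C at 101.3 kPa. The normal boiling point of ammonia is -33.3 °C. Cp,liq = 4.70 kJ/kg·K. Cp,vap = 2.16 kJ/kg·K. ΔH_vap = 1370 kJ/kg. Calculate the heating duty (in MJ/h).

liquid -51.5→-33.3 °C: 85.54 kJ/kg
vaporisation at -33.3 °C: 1370 kJ/kg
vapour -33.3→96.4 °C: 280.15 kJ/kg
Δh = 85.54 + 1370 + 280.15 = 1735.7 kJ/kg
Q = ṁ·Δh = 22.00 kg/s × 1735.7 kJ/kg = 38185 kJ/s
|Q| = 38185 kW = 137470 MJ/h

Q = 137000 MJ/h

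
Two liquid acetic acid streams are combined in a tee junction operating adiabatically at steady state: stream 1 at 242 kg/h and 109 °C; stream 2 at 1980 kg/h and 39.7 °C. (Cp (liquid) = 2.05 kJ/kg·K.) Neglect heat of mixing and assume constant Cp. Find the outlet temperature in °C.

Adiabatic, steady state ⇒ Σ ṁᵢCp,ᵢ(T_out − Tᵢ) = 0
Σ ṁᵢCp,ᵢTᵢ = 242×2.05×109 + 1980×2.05×39.7 = 215220
Σ ṁᵢCp,ᵢ = 242×2.05 + 1980×2.05 = 4555.1
T_out = 215220 / 4555.1 = 47.248 °C

T_out = 47.2 °C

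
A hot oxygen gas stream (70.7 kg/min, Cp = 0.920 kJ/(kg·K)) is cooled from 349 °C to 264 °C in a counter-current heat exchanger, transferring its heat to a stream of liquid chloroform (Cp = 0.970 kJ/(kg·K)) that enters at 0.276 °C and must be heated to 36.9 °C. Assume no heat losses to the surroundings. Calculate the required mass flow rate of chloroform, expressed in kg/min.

Heat released by hot stream: Q = 70.7 × 0.920 × (349 − 264) = 5528.7 kJ/min
Energy balance on cold side (adiabatic exchanger): Q = ṁ_c·Cp_c·(T_c,out − T_c,in)
ṁ_c = 5528.7 / [0.970 × (36.9 − 0.276)] = 155.63 kg/min

ṁ_c = 156 kg/min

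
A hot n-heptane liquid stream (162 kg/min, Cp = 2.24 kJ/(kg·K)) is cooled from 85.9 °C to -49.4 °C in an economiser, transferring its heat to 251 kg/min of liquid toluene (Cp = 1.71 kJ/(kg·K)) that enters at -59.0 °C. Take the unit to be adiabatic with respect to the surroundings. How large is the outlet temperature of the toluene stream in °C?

T_c,out = 55.4 °C

Heat released by hot stream: Q = 162 × 2.24 × (85.9 − -49.4) = 49098 kJ/min
Energy balance on cold side (adiabatic exchanger): Q = ṁ_c·Cp_c·(T_c,out − T_c,in)
T_c,out = -59.0 + 49098/(251 × 1.71) = 55.391 °C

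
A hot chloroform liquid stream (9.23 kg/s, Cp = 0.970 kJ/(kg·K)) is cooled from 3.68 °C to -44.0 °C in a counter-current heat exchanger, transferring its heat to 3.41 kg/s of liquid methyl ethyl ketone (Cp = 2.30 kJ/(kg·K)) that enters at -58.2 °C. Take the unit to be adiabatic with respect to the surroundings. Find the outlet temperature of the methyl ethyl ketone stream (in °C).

Heat released by hot stream: Q = 9.23 × 0.970 × (3.68 − -44.0) = 426.88 kJ/s
Energy balance on cold side (adiabatic exchanger): Q = ṁ_c·Cp_c·(T_c,out − T_c,in)
T_c,out = -58.2 + 426.88/(3.41 × 2.30) = -3.7714 °C

T_c,out = -3.77 °C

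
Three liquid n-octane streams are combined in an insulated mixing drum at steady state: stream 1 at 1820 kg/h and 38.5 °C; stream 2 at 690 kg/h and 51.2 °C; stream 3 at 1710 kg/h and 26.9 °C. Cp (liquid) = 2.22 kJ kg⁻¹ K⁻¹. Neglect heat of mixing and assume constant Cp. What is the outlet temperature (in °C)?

Adiabatic, steady state ⇒ Σ ṁᵢCp,ᵢ(T_out − Tᵢ) = 0
Σ ṁᵢCp,ᵢTᵢ = 1820×2.22×38.5 + 690×2.22×51.2 + 1710×2.22×26.9 = 336100
Σ ṁᵢCp,ᵢ = 1820×2.22 + 690×2.22 + 1710×2.22 = 9368.4
T_out = 336100 / 9368.4 = 35.876 °C

T_out = 35.9 °C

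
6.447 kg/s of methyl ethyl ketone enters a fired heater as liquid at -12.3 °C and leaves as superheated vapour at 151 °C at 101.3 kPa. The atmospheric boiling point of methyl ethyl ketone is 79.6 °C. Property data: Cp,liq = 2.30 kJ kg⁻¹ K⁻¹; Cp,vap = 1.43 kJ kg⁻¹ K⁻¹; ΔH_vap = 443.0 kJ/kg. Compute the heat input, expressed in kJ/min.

liquid -12.3→79.6 °C: 211.37 kJ/kg
vaporisation at 79.6 °C: 443 kJ/kg
vapour 79.6→151 °C: 102.1 kJ/kg
Δh = 211.37 + 443 + 102.1 = 756.47 kJ/kg
Q = ṁ·Δh = 6.447 kg/s × 756.47 kJ/kg = 4877 kJ/s
|Q| = 4877 kW = 292620 kJ/min

Q = 293000 kJ/min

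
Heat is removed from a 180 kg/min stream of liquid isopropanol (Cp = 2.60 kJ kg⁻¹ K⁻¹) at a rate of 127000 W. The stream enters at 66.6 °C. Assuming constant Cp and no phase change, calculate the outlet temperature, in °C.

Q = 127000 W = 7620 kJ/min
ΔT = Q/(ṁ·Cp) = 7620/(180×2.60) = 16.282 K
T_out = 66.6 − 16.282 = 50.318 °C

T_out = 50.3 °C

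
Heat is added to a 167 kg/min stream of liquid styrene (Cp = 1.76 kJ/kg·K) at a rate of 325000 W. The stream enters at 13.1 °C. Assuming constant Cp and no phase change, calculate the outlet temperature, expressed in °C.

T_out = 79.4 °C

Q = 325000 W = 19500 kJ/min
ΔT = Q/(ṁ·Cp) = 19500/(167×1.76) = 66.345 K
T_out = 13.1 + 66.345 = 79.445 °C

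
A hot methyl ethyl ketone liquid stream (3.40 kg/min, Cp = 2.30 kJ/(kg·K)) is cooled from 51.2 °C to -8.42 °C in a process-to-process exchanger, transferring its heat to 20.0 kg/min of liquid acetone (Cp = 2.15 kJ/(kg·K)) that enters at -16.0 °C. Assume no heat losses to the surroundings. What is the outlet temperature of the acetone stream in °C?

T_c,out = -5.16 °C

Heat released by hot stream: Q = 3.40 × 2.30 × (51.2 − -8.42) = 466.23 kJ/min
Energy balance on cold side (adiabatic exchanger): Q = ṁ_c·Cp_c·(T_c,out − T_c,in)
T_c,out = -16.0 + 466.23/(20.0 × 2.15) = -5.1575 °C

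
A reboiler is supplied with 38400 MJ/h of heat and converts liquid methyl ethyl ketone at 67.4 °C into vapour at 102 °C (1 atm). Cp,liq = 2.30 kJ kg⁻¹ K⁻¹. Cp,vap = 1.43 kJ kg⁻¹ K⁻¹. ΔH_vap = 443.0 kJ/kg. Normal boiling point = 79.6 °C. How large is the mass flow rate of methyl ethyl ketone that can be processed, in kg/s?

Δh = 2.30×(79.6−67.4) + 443.0 + 1.43×(102−79.6) = 503.09 kJ/kg
Q = 38400 MJ/h = 10667 kJ/s = 10667 kJ/s
ṁ = Q/Δh = 10667 / 503.09 = 21.202 kg/s

ṁ = 21.2 kg/s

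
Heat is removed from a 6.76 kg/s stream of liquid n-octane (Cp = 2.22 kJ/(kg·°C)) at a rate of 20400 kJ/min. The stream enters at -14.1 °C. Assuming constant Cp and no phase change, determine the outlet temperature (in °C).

T_out = -36.8 °C

Q = 20400 kJ/min = 340 kJ/s
ΔT = Q/(ṁ·Cp) = 340/(6.76×2.22) = 22.656 K
T_out = -14.1 − 22.656 = -36.756 °C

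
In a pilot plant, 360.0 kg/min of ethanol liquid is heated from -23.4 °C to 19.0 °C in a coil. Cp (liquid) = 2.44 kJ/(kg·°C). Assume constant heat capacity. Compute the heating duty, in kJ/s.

Q = 621 kJ/s

Q = ṁ·Cp·ΔT = 360.0 × 2.44 × (19.0 − -23.4) = 37244 kJ/min
Converting: 37244 / 60 s = 620.74 kW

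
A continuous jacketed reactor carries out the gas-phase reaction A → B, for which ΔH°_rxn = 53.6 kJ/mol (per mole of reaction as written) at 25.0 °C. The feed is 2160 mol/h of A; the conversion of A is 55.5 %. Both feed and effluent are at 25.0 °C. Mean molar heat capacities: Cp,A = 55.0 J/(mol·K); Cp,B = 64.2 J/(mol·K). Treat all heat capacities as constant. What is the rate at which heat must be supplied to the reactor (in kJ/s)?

Q_in = 17.8 kJ/s

Extent of reaction ξ = 0.555 × 2160 = 1198.8 mol/h
Reaction term: ξ·ΔH°_rxn = 1198.8 × 53.6 = 64256 kJ/h
Q = ΔH = 64256 kJ/h = 17.849 kW
Heat supplied = 17.849 kJ/s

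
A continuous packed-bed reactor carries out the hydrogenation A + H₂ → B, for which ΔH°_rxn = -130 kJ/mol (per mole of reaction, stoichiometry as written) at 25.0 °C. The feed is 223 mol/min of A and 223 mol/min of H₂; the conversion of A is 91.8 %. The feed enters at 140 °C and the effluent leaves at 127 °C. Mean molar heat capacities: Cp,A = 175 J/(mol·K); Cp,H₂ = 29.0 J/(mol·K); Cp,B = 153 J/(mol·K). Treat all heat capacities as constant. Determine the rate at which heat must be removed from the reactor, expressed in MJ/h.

Extent of reaction ξ = 0.918 × 223 = 204.71 mol/min
Reaction term: ξ·ΔH°_rxn = 204.71 × -130 = -26613 kJ/min
Sensible, feed 140→25 °C: -5231.6 kJ/min
Outlet flows (mol/min): A 18.286, H₂ 18.286, B 204.71
Sensible, products 25→127 °C: 3575.3 kJ/min
Q = ΔH = -28269 kJ/min = -471.15 kW
Heat removed = 1696.1 MJ/h

Q_out = 1700 MJ/h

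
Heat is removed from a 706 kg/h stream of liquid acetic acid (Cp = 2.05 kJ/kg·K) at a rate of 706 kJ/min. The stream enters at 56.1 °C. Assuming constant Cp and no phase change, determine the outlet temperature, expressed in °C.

Q = 706 kJ/min = 42360 kJ/h
ΔT = Q/(ṁ·Cp) = 42360/(706×2.05) = 29.268 K
T_out = 56.1 − 29.268 = 26.832 °C

T_out = 26.8 °C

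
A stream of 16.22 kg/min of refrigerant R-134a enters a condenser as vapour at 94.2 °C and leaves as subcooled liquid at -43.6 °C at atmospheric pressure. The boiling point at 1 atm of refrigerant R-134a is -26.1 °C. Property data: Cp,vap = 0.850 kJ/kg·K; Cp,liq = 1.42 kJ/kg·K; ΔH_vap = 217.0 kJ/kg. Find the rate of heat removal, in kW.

vapour 94.2→-26.1 °C: -102.26 kJ/kg
condensation at -26.1 °C: -217 kJ/kg
liquid -26.1→-43.6 °C: -24.85 kJ/kg
Δh = -102.26 + -217 + -24.85 = -344.11 kJ/kg
Q = ṁ·Δh = 16.22 kg/min × -344.11 kJ/kg = -5581.4 kJ/min
|Q| = 93.023 kW

Q_c = 93.0 kW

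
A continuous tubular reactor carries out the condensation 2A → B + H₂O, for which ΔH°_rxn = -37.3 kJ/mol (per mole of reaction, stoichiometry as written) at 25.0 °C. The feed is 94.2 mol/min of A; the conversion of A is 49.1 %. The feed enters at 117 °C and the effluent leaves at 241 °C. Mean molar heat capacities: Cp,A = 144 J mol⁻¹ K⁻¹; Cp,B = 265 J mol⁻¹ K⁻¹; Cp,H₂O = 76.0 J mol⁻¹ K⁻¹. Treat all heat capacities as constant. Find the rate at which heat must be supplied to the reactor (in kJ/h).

Extent of reaction ξ = 0.491 × 94.2 / 2 = 23.126 mol/min
Reaction term: ξ·ΔH°_rxn = 23.126 × -37.3 = -862.6 kJ/min
Sensible, feed 117→25 °C: -1248 kJ/min
Outlet flows (mol/min): A 47.948, B 23.126, H₂O 23.126
Sensible, products 25→241 °C: 3194.7 kJ/min
Q = ΔH = 1084.2 kJ/min = 18.07 kW
Heat supplied = 65051 kJ/h

Q_in = 65100 kJ/h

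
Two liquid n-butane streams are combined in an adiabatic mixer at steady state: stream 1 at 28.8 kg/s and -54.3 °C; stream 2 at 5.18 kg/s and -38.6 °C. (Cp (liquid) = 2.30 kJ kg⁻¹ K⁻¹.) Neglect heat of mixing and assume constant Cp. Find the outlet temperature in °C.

No heat crosses the boundary, so H_out = H_in.
T_out = Σ ṁᵢCp,ᵢTᵢ / Σ ṁᵢCp,ᵢ
      = -4056.7 / 78.154 = -51.907 °C

T_out = -51.9 °C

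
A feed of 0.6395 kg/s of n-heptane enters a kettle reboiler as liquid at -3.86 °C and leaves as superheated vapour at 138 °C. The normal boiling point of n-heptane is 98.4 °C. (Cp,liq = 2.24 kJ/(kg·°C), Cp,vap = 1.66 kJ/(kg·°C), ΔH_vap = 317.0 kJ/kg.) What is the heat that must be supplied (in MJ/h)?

Q = 1410 MJ/h

liquid -3.86→98.4 °C: 229.06 kJ/kg
vaporisation at 98.4 °C: 317 kJ/kg
vapour 98.4→138 °C: 65.736 kJ/kg
Δh = 229.06 + 317 + 65.736 = 611.8 kJ/kg
Q = ṁ·Δh = 0.6395 kg/s × 611.8 kJ/kg = 391.25 kJ/s
|Q| = 391.25 kW = 1408.5 MJ/h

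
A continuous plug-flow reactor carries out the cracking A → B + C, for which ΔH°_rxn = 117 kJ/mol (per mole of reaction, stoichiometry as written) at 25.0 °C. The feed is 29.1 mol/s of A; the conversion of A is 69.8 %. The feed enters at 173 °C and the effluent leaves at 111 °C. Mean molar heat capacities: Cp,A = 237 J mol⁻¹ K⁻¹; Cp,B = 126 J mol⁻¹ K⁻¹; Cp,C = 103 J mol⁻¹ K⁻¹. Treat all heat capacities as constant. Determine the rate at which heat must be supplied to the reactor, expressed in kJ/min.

Q_in = 116000 kJ/min

Extent of reaction ξ = 0.698 × 29.1 = 20.312 mol/s
Reaction term: ξ·ΔH°_rxn = 20.312 × 117 = 2376.5 kJ/s
Sensible, feed 173→25 °C: -1020.7 kJ/s
Outlet flows (mol/s): A 8.7882, B 20.312, C 20.312
Sensible, products 25→111 °C: 579.14 kJ/s
Q = ΔH = 1934.9 kJ/s = 1934.9 kW
Heat supplied = 116090 kJ/min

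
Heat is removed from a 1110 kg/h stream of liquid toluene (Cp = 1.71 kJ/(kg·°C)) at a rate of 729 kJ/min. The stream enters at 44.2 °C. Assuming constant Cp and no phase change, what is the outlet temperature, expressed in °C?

T_out = 21.2 °C

Q = 729 kJ/min = 43740 kJ/h
ΔT = Q/(ṁ·Cp) = 43740/(1110×1.71) = 23.044 K
T_out = 44.2 − 23.044 = 21.156 °C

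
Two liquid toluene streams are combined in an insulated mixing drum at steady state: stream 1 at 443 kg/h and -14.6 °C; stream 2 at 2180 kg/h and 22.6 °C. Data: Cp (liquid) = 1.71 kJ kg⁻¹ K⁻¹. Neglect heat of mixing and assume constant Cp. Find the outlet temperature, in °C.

T_out = 16.3 °C

No heat crosses the boundary, so H_out = H_in.
Σ ṁᵢCp,ᵢTᵢ = 443×1.71×-14.6 + 2180×1.71×22.6 = 73188
Σ ṁᵢCp,ᵢ = 443×1.71 + 2180×1.71 = 4485.3
T_out = 73188 / 4485.3 = 16.317 °C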